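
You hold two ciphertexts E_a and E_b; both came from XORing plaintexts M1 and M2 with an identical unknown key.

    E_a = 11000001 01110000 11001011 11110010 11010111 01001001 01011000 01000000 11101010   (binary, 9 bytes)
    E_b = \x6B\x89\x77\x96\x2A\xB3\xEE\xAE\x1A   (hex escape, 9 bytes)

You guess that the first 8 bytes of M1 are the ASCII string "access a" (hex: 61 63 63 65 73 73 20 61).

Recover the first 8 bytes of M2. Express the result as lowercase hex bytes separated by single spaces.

First, E_a ⊕ E_b = (M1 ⊕ K) ⊕ (M2 ⊕ K) = M1 ⊕ M2, so the key drops out. Then M2 = (M1 ⊕ M2) ⊕ M1 over the first 8 bytes.
byte 0: (c1 ^ 6b) ^ 61 = aa ^ 61 = cb
byte 1: (70 ^ 89) ^ 63 = f9 ^ 63 = 9a
byte 2: (cb ^ 77) ^ 63 = bc ^ 63 = df
byte 3: (f2 ^ 96) ^ 65 = 64 ^ 65 = 01
byte 4: (d7 ^ 2a) ^ 73 = fd ^ 73 = 8e
byte 5: (49 ^ b3) ^ 73 = fa ^ 73 = 89
byte 6: (58 ^ ee) ^ 20 = b6 ^ 20 = 96
byte 7: (40 ^ ae) ^ 61 = ee ^ 61 = 8f

cb 9a df 01 8e 89 96 8f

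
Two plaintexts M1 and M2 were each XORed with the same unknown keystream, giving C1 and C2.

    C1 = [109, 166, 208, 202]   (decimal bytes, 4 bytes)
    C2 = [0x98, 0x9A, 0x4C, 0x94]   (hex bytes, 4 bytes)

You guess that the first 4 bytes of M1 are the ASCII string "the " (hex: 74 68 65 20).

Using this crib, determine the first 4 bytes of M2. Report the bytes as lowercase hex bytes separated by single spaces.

81 54 f9 7e

First, C1 ⊕ C2 = (M1 ⊕ K) ⊕ (M2 ⊕ K) = M1 ⊕ M2, so the key drops out. Then M2 = (M1 ⊕ M2) ⊕ M1 over the first 4 bytes.
byte 0: (6d xor 98) xor 74 = f5 xor 74 = 81
byte 1: (a6 xor 9a) xor 68 = 3c xor 68 = 54
byte 2: (d0 xor 4c) xor 65 = 9c xor 65 = f9
byte 3: (ca xor 94) xor 20 = 5e xor 20 = 7e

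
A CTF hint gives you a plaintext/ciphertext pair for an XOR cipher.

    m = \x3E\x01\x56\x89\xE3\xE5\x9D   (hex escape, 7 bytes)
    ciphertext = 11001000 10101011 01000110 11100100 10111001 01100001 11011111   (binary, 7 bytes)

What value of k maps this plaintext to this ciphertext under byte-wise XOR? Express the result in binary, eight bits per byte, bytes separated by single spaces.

Since ciphertext = m ⊕ k, XORing both sides with m gives k = m ⊕ ciphertext.
3e ⊕ c8 = f6
01 ⊕ ab = aa
56 ⊕ 46 = 10
89 ⊕ e4 = 6d
e3 ⊕ b9 = 5a
e5 ⊕ 61 = 84
9d ⊕ df = 42

11110110 10101010 00010000 01101101 01011010 10000100 01000010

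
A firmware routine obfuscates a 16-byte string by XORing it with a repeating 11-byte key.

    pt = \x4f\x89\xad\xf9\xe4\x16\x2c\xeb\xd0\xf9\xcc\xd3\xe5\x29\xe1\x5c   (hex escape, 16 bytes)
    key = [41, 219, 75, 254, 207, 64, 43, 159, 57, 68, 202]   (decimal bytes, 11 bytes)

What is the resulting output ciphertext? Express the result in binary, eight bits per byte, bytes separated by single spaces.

The 11-byte key repeats, so the effective keystream is 29 db 4b fe cf 40 2b 9f 39 44 ca 29 db 4b fe cf.
byte 0: 4f xor 29 = 66
byte 1: 89 xor db = 52
byte 2: ad xor 4b = e6
byte 3: f9 xor fe = 07
byte 4: e4 xor cf = 2b
byte 5: 16 xor 40 = 56
byte 6: 2c xor 2b = 07
byte 7: eb xor 9f = 74
byte 8: d0 xor 39 = e9
byte 9: f9 xor 44 = bd
byte 10: cc xor ca = 06
byte 11: d3 xor 29 = fa
byte 12: e5 xor db = 3e
byte 13: 29 xor 4b = 62
byte 14: e1 xor fe = 1f
byte 15: 5c xor cf = 93

01100110 01010010 11100110 00000111 00101011 01010110 00000111 01110100 11101001 10111101 00000110 11111010 00111110 01100010 00011111 10010011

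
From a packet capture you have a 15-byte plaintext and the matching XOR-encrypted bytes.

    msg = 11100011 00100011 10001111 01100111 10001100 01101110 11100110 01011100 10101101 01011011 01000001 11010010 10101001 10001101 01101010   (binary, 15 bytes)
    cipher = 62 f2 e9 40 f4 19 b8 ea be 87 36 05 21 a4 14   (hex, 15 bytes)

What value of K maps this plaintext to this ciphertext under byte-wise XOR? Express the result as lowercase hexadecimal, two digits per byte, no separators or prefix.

81d1662778775eb613dc77d788297e

Since cipher = msg ⊕ K, XORing both sides with msg gives K = msg ⊕ cipher.
e3 XOR 62 = 81
23 XOR f2 = d1
8f XOR e9 = 66
67 XOR 40 = 27
8c XOR f4 = 78
6e XOR 19 = 77
e6 XOR b8 = 5e
5c XOR ea = b6
ad XOR be = 13
5b XOR 87 = dc
41 XOR 36 = 77
d2 XOR 05 = d7
a9 XOR 21 = 88
8d XOR a4 = 29
6a XOR 14 = 7e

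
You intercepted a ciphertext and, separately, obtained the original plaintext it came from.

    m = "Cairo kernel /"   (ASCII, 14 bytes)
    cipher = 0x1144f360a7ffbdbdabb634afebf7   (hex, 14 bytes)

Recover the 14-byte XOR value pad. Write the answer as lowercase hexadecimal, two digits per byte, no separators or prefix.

52259a12c8dfd6d8d9d851c3cbd8

Since cipher = m ⊕ pad, XORing both sides with m gives pad = m ⊕ cipher.
43 xor 11 = 52
61 xor 44 = 25
69 xor f3 = 9a
72 xor 60 = 12
6f xor a7 = c8
20 xor ff = df
6b xor bd = d6
65 xor bd = d8
72 xor ab = d9
6e xor b6 = d8
65 xor 34 = 51
6c xor af = c3
20 xor eb = cb
2f xor f7 = d8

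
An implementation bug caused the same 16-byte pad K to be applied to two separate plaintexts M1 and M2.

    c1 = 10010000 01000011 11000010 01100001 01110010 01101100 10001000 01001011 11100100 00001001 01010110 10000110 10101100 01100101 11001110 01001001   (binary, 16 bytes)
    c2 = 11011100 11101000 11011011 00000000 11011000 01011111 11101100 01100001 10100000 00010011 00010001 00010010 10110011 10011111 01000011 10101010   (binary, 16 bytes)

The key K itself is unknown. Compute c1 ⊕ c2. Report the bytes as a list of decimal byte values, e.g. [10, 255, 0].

[76, 171, 25, 97, 170, 51, 100, 42, 68, 26, 71, 148, 31, 250, 141, 227]

c1 ⊕ c2 = (M1 ⊕ K) ⊕ (M2 ⊕ K) = M1 ⊕ M2 — the shared key cancels under XOR.
byte 0: 90 ^ dc = 4c
byte 1: 43 ^ e8 = ab
byte 2: c2 ^ db = 19
byte 3: 61 ^ 00 = 61
byte 4: 72 ^ d8 = aa
byte 5: 6c ^ 5f = 33
byte 6: 88 ^ ec = 64
byte 7: 4b ^ 61 = 2a
byte 8: e4 ^ a0 = 44
byte 9: 09 ^ 13 = 1a
byte 10: 56 ^ 11 = 47
byte 11: 86 ^ 12 = 94
byte 12: ac ^ b3 = 1f
byte 13: 65 ^ 9f = fa
byte 14: ce ^ 43 = 8d
byte 15: 49 ^ aa = e3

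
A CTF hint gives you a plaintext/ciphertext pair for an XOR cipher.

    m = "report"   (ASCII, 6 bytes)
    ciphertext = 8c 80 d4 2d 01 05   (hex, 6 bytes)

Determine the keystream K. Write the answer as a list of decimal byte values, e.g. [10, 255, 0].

Since ciphertext = m ⊕ K, XORing both sides with m gives K = m ⊕ ciphertext.
byte 0: 72 ⊕ 8c = fe
byte 1: 65 ⊕ 80 = e5
byte 2: 70 ⊕ d4 = a4
byte 3: 6f ⊕ 2d = 42
byte 4: 72 ⊕ 01 = 73
byte 5: 74 ⊕ 05 = 71

[254, 229, 164, 66, 115, 113]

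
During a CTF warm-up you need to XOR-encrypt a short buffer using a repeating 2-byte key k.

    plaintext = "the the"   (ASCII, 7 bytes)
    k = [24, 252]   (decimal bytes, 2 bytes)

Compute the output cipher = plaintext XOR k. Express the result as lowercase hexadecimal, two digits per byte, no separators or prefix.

6c947ddc6c947d

The 2-byte key repeats, so the effective keystream is 18 fc 18 fc 18 fc 18.
byte 0: 116 ^  24 = 108
byte 1: 104 ^ 252 = 148
byte 2: 101 ^  24 = 125
byte 3:  32 ^ 252 = 220
byte 4: 116 ^  24 = 108
byte 5: 104 ^ 252 = 148
byte 6: 101 ^  24 = 125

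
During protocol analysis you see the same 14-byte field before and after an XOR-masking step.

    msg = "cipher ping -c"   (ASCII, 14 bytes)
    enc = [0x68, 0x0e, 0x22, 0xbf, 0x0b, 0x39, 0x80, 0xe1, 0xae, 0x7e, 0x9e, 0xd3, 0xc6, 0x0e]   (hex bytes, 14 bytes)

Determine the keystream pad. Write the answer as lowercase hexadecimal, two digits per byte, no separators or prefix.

Since enc = msg ⊕ pad, XORing both sides with msg gives pad = msg ⊕ enc.
 99 ⊕ 104 =  11
105 ⊕  14 = 103
112 ⊕  34 =  82
104 ⊕ 191 = 215
101 ⊕  11 = 110
114 ⊕  57 =  75
 32 ⊕ 128 = 160
112 ⊕ 225 = 145
105 ⊕ 174 = 199
110 ⊕ 126 =  16
103 ⊕ 158 = 249
 32 ⊕ 211 = 243
 45 ⊕ 198 = 235
 99 ⊕  14 = 109

0b6752d76e4ba091c710f9f3eb6d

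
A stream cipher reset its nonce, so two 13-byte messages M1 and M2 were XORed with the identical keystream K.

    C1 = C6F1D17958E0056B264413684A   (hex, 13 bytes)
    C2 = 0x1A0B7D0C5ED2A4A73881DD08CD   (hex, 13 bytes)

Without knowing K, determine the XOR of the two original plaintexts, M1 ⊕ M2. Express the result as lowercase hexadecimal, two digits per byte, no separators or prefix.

C1 ⊕ C2 = (M1 ⊕ K) ⊕ (M2 ⊕ K) = M1 ⊕ M2 — the shared key cancels under XOR.
198 ^  26 = 220
241 ^  11 = 250
209 ^ 125 = 172
121 ^  12 = 117
 88 ^  94 =   6
224 ^ 210 =  50
  5 ^ 164 = 161
107 ^ 167 = 204
 38 ^  56 =  30
 68 ^ 129 = 197
 19 ^ 221 = 206
104 ^   8 =  96
 74 ^ 205 = 135

dcfaac750632a1cc1ec5ce6087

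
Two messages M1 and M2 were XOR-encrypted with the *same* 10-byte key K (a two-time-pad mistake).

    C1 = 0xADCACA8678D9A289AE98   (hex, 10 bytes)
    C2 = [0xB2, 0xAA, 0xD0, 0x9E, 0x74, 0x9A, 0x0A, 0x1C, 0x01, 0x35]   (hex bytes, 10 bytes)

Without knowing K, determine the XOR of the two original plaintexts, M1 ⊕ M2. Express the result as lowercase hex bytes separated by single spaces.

1f 60 1a 18 0c 43 a8 95 af ad

C1 ⊕ C2 = (M1 ⊕ K) ⊕ (M2 ⊕ K) = M1 ⊕ M2 — the shared key cancels under XOR.
ad xor b2 = 1f
ca xor aa = 60
ca xor d0 = 1a
86 xor 9e = 18
78 xor 74 = 0c
d9 xor 9a = 43
a2 xor 0a = a8
89 xor 1c = 95
ae xor 01 = af
98 xor 35 = ad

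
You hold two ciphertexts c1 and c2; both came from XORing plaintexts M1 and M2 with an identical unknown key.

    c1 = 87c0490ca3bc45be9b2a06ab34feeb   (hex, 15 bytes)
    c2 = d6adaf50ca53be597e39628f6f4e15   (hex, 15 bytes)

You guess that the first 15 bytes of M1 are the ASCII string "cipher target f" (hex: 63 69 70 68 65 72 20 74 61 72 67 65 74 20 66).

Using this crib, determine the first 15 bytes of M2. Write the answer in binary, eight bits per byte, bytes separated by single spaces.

00110010 00000100 10010110 00110100 00001100 10011101 11011011 10010011 10000100 01100001 00000011 01000001 00101111 10010000 10011000

First, c1 ⊕ c2 = (M1 ⊕ K) ⊕ (M2 ⊕ K) = M1 ⊕ M2, so the key drops out. Then M2 = (M1 ⊕ M2) ⊕ M1 over the first 15 bytes.
byte 0: (87 ^ d6) ^ 63 = 51 ^ 63 = 32
byte 1: (c0 ^ ad) ^ 69 = 6d ^ 69 = 04
byte 2: (49 ^ af) ^ 70 = e6 ^ 70 = 96
byte 3: (0c ^ 50) ^ 68 = 5c ^ 68 = 34
byte 4: (a3 ^ ca) ^ 65 = 69 ^ 65 = 0c
byte 5: (bc ^ 53) ^ 72 = ef ^ 72 = 9d
byte 6: (45 ^ be) ^ 20 = fb ^ 20 = db
byte 7: (be ^ 59) ^ 74 = e7 ^ 74 = 93
byte 8: (9b ^ 7e) ^ 61 = e5 ^ 61 = 84
byte 9: (2a ^ 39) ^ 72 = 13 ^ 72 = 61
byte 10: (06 ^ 62) ^ 67 = 64 ^ 67 = 03
byte 11: (ab ^ 8f) ^ 65 = 24 ^ 65 = 41
byte 12: (34 ^ 6f) ^ 74 = 5b ^ 74 = 2f
byte 13: (fe ^ 4e) ^ 20 = b0 ^ 20 = 90
byte 14: (eb ^ 15) ^ 66 = fe ^ 66 = 98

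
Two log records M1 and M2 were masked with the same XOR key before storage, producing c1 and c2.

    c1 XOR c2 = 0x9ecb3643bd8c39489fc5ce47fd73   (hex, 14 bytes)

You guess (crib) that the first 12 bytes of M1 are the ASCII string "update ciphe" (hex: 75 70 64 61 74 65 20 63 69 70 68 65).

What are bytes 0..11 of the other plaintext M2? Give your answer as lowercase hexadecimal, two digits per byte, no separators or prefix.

ebbb5222c9e9192bf6b5a622

Since c1 ⊕ c2 = M1 ⊕ M2, XORing with the guessed M1 bytes yields the corresponding M2 bytes: M2 = (c1 ⊕ c2) ⊕ M1.
10011110 XOR 01110101 = 11101011
11001011 XOR 01110000 = 10111011
00110110 XOR 01100100 = 01010010
01000011 XOR 01100001 = 00100010
10111101 XOR 01110100 = 11001001
10001100 XOR 01100101 = 11101001
00111001 XOR 00100000 = 00011001
01001000 XOR 01100011 = 00101011
10011111 XOR 01101001 = 11110110
11000101 XOR 01110000 = 10110101
11001110 XOR 01101000 = 10100110
01000111 XOR 01100101 = 00100010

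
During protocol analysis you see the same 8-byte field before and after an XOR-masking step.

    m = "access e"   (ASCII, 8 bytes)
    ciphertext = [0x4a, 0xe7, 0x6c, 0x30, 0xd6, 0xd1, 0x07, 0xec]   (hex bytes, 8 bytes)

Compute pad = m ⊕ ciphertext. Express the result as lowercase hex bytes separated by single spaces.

Since ciphertext = m ⊕ pad, XORing both sides with m gives pad = m ⊕ ciphertext.
byte 0: 61 ⊕ 4a = 2b
byte 1: 63 ⊕ e7 = 84
byte 2: 63 ⊕ 6c = 0f
byte 3: 65 ⊕ 30 = 55
byte 4: 73 ⊕ d6 = a5
byte 5: 73 ⊕ d1 = a2
byte 6: 20 ⊕ 07 = 27
byte 7: 65 ⊕ ec = 89

2b 84 0f 55 a5 a2 27 89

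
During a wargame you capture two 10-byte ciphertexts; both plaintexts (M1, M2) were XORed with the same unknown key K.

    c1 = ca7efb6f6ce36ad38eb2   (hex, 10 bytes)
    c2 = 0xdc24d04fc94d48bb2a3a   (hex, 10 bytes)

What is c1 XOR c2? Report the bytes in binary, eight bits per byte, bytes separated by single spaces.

c1 ⊕ c2 = (M1 ⊕ K) ⊕ (M2 ⊕ K) = M1 ⊕ M2 — the shared key cancels under XOR.
202 ^ 220 =  22
126 ^  36 =  90
251 ^ 208 =  43
111 ^  79 =  32
108 ^ 201 = 165
227 ^  77 = 174
106 ^  72 =  34
211 ^ 187 = 104
142 ^  42 = 164
178 ^  58 = 136

00010110 01011010 00101011 00100000 10100101 10101110 00100010 01101000 10100100 10001000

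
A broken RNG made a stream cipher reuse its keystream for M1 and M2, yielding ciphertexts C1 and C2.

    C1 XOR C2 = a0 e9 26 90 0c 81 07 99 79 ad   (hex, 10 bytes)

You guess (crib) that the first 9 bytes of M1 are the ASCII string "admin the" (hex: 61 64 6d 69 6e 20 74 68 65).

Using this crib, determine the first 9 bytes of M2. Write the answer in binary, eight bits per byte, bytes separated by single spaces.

Since C1 ⊕ C2 = M1 ⊕ M2, XORing with the guessed M1 bytes yields the corresponding M2 bytes: M2 = (C1 ⊕ C2) ⊕ M1.
a0 XOR 61 = c1
e9 XOR 64 = 8d
26 XOR 6d = 4b
90 XOR 69 = f9
0c XOR 6e = 62
81 XOR 20 = a1
07 XOR 74 = 73
99 XOR 68 = f1
79 XOR 65 = 1c

11000001 10001101 01001011 11111001 01100010 10100001 01110011 11110001 00011100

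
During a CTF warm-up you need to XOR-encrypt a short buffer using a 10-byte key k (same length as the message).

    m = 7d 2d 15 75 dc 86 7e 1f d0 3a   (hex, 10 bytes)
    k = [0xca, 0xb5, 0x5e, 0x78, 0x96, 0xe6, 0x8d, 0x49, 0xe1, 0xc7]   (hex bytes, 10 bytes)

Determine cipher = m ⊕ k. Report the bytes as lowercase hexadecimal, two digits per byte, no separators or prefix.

01111101 ⊕ 11001010 = 10110111
00101101 ⊕ 10110101 = 10011000
00010101 ⊕ 01011110 = 01001011
01110101 ⊕ 01111000 = 00001101
11011100 ⊕ 10010110 = 01001010
10000110 ⊕ 11100110 = 01100000
01111110 ⊕ 10001101 = 11110011
00011111 ⊕ 01001001 = 01010110
11010000 ⊕ 11100001 = 00110001
00111010 ⊕ 11000111 = 11111101

b7984b0d4a60f35631fd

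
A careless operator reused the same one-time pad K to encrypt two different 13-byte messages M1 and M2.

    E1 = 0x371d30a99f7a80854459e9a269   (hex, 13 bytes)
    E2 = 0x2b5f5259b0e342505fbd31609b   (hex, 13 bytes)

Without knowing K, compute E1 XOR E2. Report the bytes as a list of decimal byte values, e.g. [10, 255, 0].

[28, 66, 98, 240, 47, 153, 194, 213, 27, 228, 216, 194, 242]

E1 ⊕ E2 = (M1 ⊕ K) ⊕ (M2 ⊕ K) = M1 ⊕ M2 — the shared key cancels under XOR.
byte 0:  55 ^  43 =  28
byte 1:  29 ^  95 =  66
byte 2:  48 ^  82 =  98
byte 3: 169 ^  89 = 240
byte 4: 159 ^ 176 =  47
byte 5: 122 ^ 227 = 153
byte 6: 128 ^  66 = 194
byte 7: 133 ^  80 = 213
byte 8:  68 ^  95 =  27
byte 9:  89 ^ 189 = 228
byte 10: 233 ^  49 = 216
byte 11: 162 ^  96 = 194
byte 12: 105 ^ 155 = 242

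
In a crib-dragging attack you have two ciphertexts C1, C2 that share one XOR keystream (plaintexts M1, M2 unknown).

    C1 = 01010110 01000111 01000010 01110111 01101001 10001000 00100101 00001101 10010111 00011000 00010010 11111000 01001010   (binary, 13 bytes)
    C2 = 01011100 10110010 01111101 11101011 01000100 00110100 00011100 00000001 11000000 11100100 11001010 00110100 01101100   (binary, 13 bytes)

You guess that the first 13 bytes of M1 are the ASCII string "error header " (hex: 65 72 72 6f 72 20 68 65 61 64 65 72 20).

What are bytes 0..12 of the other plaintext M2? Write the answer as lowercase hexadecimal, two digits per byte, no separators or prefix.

6f874df35f9c51693698bdbe06

First, C1 ⊕ C2 = (M1 ⊕ K) ⊕ (M2 ⊕ K) = M1 ⊕ M2, so the key drops out. Then M2 = (M1 ⊕ M2) ⊕ M1 over the first 13 bytes.
byte 0: (56 ⊕ 5c) ⊕ 65 = 0a ⊕ 65 = 6f
byte 1: (47 ⊕ b2) ⊕ 72 = f5 ⊕ 72 = 87
byte 2: (42 ⊕ 7d) ⊕ 72 = 3f ⊕ 72 = 4d
byte 3: (77 ⊕ eb) ⊕ 6f = 9c ⊕ 6f = f3
byte 4: (69 ⊕ 44) ⊕ 72 = 2d ⊕ 72 = 5f
byte 5: (88 ⊕ 34) ⊕ 20 = bc ⊕ 20 = 9c
byte 6: (25 ⊕ 1c) ⊕ 68 = 39 ⊕ 68 = 51
byte 7: (0d ⊕ 01) ⊕ 65 = 0c ⊕ 65 = 69
byte 8: (97 ⊕ c0) ⊕ 61 = 57 ⊕ 61 = 36
byte 9: (18 ⊕ e4) ⊕ 64 = fc ⊕ 64 = 98
byte 10: (12 ⊕ ca) ⊕ 65 = d8 ⊕ 65 = bd
byte 11: (f8 ⊕ 34) ⊕ 72 = cc ⊕ 72 = be
byte 12: (4a ⊕ 6c) ⊕ 20 = 26 ⊕ 20 = 06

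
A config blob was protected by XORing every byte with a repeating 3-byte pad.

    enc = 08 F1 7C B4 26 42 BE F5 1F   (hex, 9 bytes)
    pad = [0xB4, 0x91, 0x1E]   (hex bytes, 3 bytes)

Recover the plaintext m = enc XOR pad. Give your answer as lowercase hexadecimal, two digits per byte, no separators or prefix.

The 3-byte key repeats, so the effective keystream is b4 91 1e b4 91 1e b4 91 1e.
byte 0:   8 XOR 180 = 188
byte 1: 241 XOR 145 =  96
byte 2: 124 XOR  30 =  98
byte 3: 180 XOR 180 =   0
byte 4:  38 XOR 145 = 183
byte 5:  66 XOR  30 =  92
byte 6: 190 XOR 180 =  10
byte 7: 245 XOR 145 = 100
byte 8:  31 XOR  30 =   1

bc606200b75c0a6401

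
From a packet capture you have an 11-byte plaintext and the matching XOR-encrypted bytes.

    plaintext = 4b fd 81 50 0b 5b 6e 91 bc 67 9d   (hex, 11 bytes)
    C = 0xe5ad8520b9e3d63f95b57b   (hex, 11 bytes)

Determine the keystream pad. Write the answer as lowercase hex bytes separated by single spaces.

Since C = plaintext ⊕ pad, XORing both sides with plaintext gives pad = plaintext ⊕ C.
01001011 xor 11100101 = 10101110
11111101 xor 10101101 = 01010000
10000001 xor 10000101 = 00000100
01010000 xor 00100000 = 01110000
00001011 xor 10111001 = 10110010
01011011 xor 11100011 = 10111000
01101110 xor 11010110 = 10111000
10010001 xor 00111111 = 10101110
10111100 xor 10010101 = 00101001
01100111 xor 10110101 = 11010010
10011101 xor 01111011 = 11100110

ae 50 04 70 b2 b8 b8 ae 29 d2 e6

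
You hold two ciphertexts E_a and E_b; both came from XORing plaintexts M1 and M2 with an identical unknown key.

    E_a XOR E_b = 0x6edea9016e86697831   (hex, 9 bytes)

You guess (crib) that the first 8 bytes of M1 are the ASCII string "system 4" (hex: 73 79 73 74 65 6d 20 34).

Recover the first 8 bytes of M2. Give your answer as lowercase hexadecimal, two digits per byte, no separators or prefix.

1da7da750beb494c

Since E_a ⊕ E_b = M1 ⊕ M2, XORing with the guessed M1 bytes yields the corresponding M2 bytes: M2 = (E_a ⊕ E_b) ⊕ M1.
01101110 xor 01110011 = 00011101
11011110 xor 01111001 = 10100111
10101001 xor 01110011 = 11011010
00000001 xor 01110100 = 01110101
01101110 xor 01100101 = 00001011
10000110 xor 01101101 = 11101011
01101001 xor 00100000 = 01001001
01111000 xor 00110100 = 01001100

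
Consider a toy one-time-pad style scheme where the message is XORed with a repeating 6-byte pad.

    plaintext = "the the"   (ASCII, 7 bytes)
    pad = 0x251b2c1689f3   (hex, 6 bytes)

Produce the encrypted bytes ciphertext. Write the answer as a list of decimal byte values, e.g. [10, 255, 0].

[81, 115, 73, 54, 253, 155, 64]

The 6-byte key repeats, so the effective keystream is 25 1b 2c 16 89 f3 25.
byte 0: 74 XOR 25 = 51
byte 1: 68 XOR 1b = 73
byte 2: 65 XOR 2c = 49
byte 3: 20 XOR 16 = 36
byte 4: 74 XOR 89 = fd
byte 5: 68 XOR f3 = 9b
byte 6: 65 XOR 25 = 40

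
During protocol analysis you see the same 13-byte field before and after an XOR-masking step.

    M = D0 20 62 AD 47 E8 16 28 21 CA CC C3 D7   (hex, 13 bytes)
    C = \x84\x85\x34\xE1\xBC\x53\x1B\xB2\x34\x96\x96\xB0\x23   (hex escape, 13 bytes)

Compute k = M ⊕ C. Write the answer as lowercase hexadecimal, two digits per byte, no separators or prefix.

54a5564cfbbb0d9a155c5a73f4

Since C = M ⊕ k, XORing both sides with M gives k = M ⊕ C.
208 xor 132 =  84
 32 xor 133 = 165
 98 xor  52 =  86
173 xor 225 =  76
 71 xor 188 = 251
232 xor  83 = 187
 22 xor  27 =  13
 40 xor 178 = 154
 33 xor  52 =  21
202 xor 150 =  92
204 xor 150 =  90
195 xor 176 = 115
215 xor  35 = 244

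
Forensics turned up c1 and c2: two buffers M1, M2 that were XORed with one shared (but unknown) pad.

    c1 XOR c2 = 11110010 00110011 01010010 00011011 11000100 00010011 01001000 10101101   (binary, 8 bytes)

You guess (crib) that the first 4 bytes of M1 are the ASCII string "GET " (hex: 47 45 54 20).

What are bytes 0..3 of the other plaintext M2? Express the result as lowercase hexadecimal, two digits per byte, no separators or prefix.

Since c1 ⊕ c2 = M1 ⊕ M2, XORing with the guessed M1 bytes yields the corresponding M2 bytes: M2 = (c1 ⊕ c2) ⊕ M1.
byte 0: f2 ⊕ 47 = b5
byte 1: 33 ⊕ 45 = 76
byte 2: 52 ⊕ 54 = 06
byte 3: 1b ⊕ 20 = 3b

b576063b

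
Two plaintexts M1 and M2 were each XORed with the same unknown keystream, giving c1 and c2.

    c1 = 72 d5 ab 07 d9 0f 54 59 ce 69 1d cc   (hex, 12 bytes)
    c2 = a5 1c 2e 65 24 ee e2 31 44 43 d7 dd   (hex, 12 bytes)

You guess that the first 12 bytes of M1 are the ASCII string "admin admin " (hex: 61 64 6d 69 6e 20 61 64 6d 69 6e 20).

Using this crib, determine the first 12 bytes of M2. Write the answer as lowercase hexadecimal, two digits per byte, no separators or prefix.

b6ade80b93c1d70ce743a431

First, c1 ⊕ c2 = (M1 ⊕ K) ⊕ (M2 ⊕ K) = M1 ⊕ M2, so the key drops out. Then M2 = (M1 ⊕ M2) ⊕ M1 over the first 12 bytes.
byte 0: (72 ^ a5) ^ 61 = d7 ^ 61 = b6
byte 1: (d5 ^ 1c) ^ 64 = c9 ^ 64 = ad
byte 2: (ab ^ 2e) ^ 6d = 85 ^ 6d = e8
byte 3: (07 ^ 65) ^ 69 = 62 ^ 69 = 0b
byte 4: (d9 ^ 24) ^ 6e = fd ^ 6e = 93
byte 5: (0f ^ ee) ^ 20 = e1 ^ 20 = c1
byte 6: (54 ^ e2) ^ 61 = b6 ^ 61 = d7
byte 7: (59 ^ 31) ^ 64 = 68 ^ 64 = 0c
byte 8: (ce ^ 44) ^ 6d = 8a ^ 6d = e7
byte 9: (69 ^ 43) ^ 69 = 2a ^ 69 = 43
byte 10: (1d ^ d7) ^ 6e = ca ^ 6e = a4
byte 11: (cc ^ dd) ^ 20 = 11 ^ 20 = 31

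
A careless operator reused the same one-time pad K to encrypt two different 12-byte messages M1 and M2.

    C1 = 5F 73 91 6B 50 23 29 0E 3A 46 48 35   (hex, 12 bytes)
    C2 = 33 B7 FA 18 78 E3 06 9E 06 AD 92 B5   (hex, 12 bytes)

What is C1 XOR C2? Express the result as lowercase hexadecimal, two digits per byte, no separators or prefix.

6cc46b7328c02f903cebda80

C1 ⊕ C2 = (M1 ⊕ K) ⊕ (M2 ⊕ K) = M1 ⊕ M2 — the shared key cancels under XOR.
01011111 ^ 00110011 = 01101100
01110011 ^ 10110111 = 11000100
10010001 ^ 11111010 = 01101011
01101011 ^ 00011000 = 01110011
01010000 ^ 01111000 = 00101000
00100011 ^ 11100011 = 11000000
00101001 ^ 00000110 = 00101111
00001110 ^ 10011110 = 10010000
00111010 ^ 00000110 = 00111100
01000110 ^ 10101101 = 11101011
01001000 ^ 10010010 = 11011010
00110101 ^ 10110101 = 10000000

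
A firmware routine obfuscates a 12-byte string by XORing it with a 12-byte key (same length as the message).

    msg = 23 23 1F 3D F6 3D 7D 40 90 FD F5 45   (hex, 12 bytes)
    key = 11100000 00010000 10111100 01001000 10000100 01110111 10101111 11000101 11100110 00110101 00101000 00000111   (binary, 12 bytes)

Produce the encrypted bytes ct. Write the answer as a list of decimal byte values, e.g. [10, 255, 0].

XOR is its own inverse, so applying the key byte-wise gives the result directly.
 35 xor 224 = 195
 35 xor  16 =  51
 31 xor 188 = 163
 61 xor  72 = 117
246 xor 132 = 114
 61 xor 119 =  74
125 xor 175 = 210
 64 xor 197 = 133
144 xor 230 = 118
253 xor  53 = 200
245 xor  40 = 221
 69 xor   7 =  66

[195, 51, 163, 117, 114, 74, 210, 133, 118, 200, 221, 66]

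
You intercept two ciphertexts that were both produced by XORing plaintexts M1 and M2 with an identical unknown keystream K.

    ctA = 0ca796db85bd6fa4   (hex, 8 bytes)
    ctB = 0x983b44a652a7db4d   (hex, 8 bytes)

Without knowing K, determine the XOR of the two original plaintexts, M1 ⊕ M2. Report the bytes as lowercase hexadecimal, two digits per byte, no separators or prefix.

ctA ⊕ ctB = (M1 ⊕ K) ⊕ (M2 ⊕ K) = M1 ⊕ M2 — the shared key cancels under XOR.
 12 xor 152 = 148
167 xor  59 = 156
150 xor  68 = 210
219 xor 166 = 125
133 xor  82 = 215
189 xor 167 =  26
111 xor 219 = 180
164 xor  77 = 233

949cd27dd71ab4e9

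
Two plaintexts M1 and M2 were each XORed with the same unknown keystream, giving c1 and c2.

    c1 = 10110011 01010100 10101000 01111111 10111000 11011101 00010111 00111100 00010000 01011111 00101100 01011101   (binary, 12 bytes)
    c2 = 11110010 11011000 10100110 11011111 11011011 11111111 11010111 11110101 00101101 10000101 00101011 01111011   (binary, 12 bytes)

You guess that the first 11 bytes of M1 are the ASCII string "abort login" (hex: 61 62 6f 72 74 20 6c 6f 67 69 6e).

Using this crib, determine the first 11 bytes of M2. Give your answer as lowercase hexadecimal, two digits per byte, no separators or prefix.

20ee61d21702aca65ab369

First, c1 ⊕ c2 = (M1 ⊕ K) ⊕ (M2 ⊕ K) = M1 ⊕ M2, so the key drops out. Then M2 = (M1 ⊕ M2) ⊕ M1 over the first 11 bytes.
byte 0: (b3 ^ f2) ^ 61 = 41 ^ 61 = 20
byte 1: (54 ^ d8) ^ 62 = 8c ^ 62 = ee
byte 2: (a8 ^ a6) ^ 6f = 0e ^ 6f = 61
byte 3: (7f ^ df) ^ 72 = a0 ^ 72 = d2
byte 4: (b8 ^ db) ^ 74 = 63 ^ 74 = 17
byte 5: (dd ^ ff) ^ 20 = 22 ^ 20 = 02
byte 6: (17 ^ d7) ^ 6c = c0 ^ 6c = ac
byte 7: (3c ^ f5) ^ 6f = c9 ^ 6f = a6
byte 8: (10 ^ 2d) ^ 67 = 3d ^ 67 = 5a
byte 9: (5f ^ 85) ^ 69 = da ^ 69 = b3
byte 10: (2c ^ 2b) ^ 6e = 07 ^ 6e = 69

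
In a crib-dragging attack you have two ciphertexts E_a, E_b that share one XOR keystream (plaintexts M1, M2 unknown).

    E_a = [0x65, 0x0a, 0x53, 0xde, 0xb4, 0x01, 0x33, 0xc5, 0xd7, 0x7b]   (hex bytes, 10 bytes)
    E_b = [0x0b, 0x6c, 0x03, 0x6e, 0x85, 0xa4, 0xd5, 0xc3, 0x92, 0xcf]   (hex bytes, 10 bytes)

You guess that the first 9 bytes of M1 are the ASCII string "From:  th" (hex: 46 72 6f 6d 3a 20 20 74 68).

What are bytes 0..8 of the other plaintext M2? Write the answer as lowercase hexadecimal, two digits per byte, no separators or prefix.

28143fdd0b85c6722d

First, E_a ⊕ E_b = (M1 ⊕ K) ⊕ (M2 ⊕ K) = M1 ⊕ M2, so the key drops out. Then M2 = (M1 ⊕ M2) ⊕ M1 over the first 9 bytes.
byte 0: (65 ⊕ 0b) ⊕ 46 = 6e ⊕ 46 = 28
byte 1: (0a ⊕ 6c) ⊕ 72 = 66 ⊕ 72 = 14
byte 2: (53 ⊕ 03) ⊕ 6f = 50 ⊕ 6f = 3f
byte 3: (de ⊕ 6e) ⊕ 6d = b0 ⊕ 6d = dd
byte 4: (b4 ⊕ 85) ⊕ 3a = 31 ⊕ 3a = 0b
byte 5: (01 ⊕ a4) ⊕ 20 = a5 ⊕ 20 = 85
byte 6: (33 ⊕ d5) ⊕ 20 = e6 ⊕ 20 = c6
byte 7: (c5 ⊕ c3) ⊕ 74 = 06 ⊕ 74 = 72
byte 8: (d7 ⊕ 92) ⊕ 68 = 45 ⊕ 68 = 2d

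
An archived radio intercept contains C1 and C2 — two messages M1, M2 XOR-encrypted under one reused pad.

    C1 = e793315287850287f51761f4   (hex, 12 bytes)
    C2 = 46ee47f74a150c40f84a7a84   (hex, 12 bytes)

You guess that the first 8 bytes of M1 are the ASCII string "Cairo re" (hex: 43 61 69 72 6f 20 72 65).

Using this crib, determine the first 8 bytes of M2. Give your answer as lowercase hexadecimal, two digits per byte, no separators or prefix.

First, C1 ⊕ C2 = (M1 ⊕ K) ⊕ (M2 ⊕ K) = M1 ⊕ M2, so the key drops out. Then M2 = (M1 ⊕ M2) ⊕ M1 over the first 8 bytes.
byte 0: (e7 ⊕ 46) ⊕ 43 = a1 ⊕ 43 = e2
byte 1: (93 ⊕ ee) ⊕ 61 = 7d ⊕ 61 = 1c
byte 2: (31 ⊕ 47) ⊕ 69 = 76 ⊕ 69 = 1f
byte 3: (52 ⊕ f7) ⊕ 72 = a5 ⊕ 72 = d7
byte 4: (87 ⊕ 4a) ⊕ 6f = cd ⊕ 6f = a2
byte 5: (85 ⊕ 15) ⊕ 20 = 90 ⊕ 20 = b0
byte 6: (02 ⊕ 0c) ⊕ 72 = 0e ⊕ 72 = 7c
byte 7: (87 ⊕ 40) ⊕ 65 = c7 ⊕ 65 = a2

e21c1fd7a2b07ca2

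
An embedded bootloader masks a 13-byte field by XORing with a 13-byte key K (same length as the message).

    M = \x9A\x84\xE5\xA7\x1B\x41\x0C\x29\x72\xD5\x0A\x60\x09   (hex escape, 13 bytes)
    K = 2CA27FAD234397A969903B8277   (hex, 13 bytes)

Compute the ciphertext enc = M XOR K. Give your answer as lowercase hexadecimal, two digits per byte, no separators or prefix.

b6269a0a38029b801b4531e27e

XOR is its own inverse, so applying the key byte-wise gives the result directly.
byte 0: 9a XOR 2c = b6
byte 1: 84 XOR a2 = 26
byte 2: e5 XOR 7f = 9a
byte 3: a7 XOR ad = 0a
byte 4: 1b XOR 23 = 38
byte 5: 41 XOR 43 = 02
byte 6: 0c XOR 97 = 9b
byte 7: 29 XOR a9 = 80
byte 8: 72 XOR 69 = 1b
byte 9: d5 XOR 90 = 45
byte 10: 0a XOR 3b = 31
byte 11: 60 XOR 82 = e2
byte 12: 09 XOR 77 = 7e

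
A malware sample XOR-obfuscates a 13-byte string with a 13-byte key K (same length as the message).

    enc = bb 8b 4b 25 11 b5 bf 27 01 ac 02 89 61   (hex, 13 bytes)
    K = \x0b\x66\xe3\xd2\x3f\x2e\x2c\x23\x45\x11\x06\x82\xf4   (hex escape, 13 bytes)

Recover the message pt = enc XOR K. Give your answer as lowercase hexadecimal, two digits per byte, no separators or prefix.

b0eda8f72e9b930444bd040b95

XOR is its own inverse, so applying the key byte-wise gives the result directly.
10111011 XOR 00001011 = 10110000
10001011 XOR 01100110 = 11101101
01001011 XOR 11100011 = 10101000
00100101 XOR 11010010 = 11110111
00010001 XOR 00111111 = 00101110
10110101 XOR 00101110 = 10011011
10111111 XOR 00101100 = 10010011
00100111 XOR 00100011 = 00000100
00000001 XOR 01000101 = 01000100
10101100 XOR 00010001 = 10111101
00000010 XOR 00000110 = 00000100
10001001 XOR 10000010 = 00001011
01100001 XOR 11110100 = 10010101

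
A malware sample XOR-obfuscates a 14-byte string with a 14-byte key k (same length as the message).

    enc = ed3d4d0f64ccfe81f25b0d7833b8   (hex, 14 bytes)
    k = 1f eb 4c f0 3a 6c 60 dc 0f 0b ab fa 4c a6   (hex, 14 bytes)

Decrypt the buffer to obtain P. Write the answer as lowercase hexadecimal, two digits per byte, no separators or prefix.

237 xor  31 = 242
 61 xor 235 = 214
 77 xor  76 =   1
 15 xor 240 = 255
100 xor  58 =  94
204 xor 108 = 160
254 xor  96 = 158
129 xor 220 =  93
242 xor  15 = 253
 91 xor  11 =  80
 13 xor 171 = 166
120 xor 250 = 130
 51 xor  76 = 127
184 xor 166 =  30

f2d601ff5ea09e5dfd50a6827f1e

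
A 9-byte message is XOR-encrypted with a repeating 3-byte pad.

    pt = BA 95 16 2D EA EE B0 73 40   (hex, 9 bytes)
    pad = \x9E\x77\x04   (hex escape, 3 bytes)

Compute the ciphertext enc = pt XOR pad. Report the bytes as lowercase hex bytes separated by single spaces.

The 3-byte key repeats, so the effective keystream is 9e 77 04 9e 77 04 9e 77 04.
byte 0: 186 XOR 158 =  36
byte 1: 149 XOR 119 = 226
byte 2:  22 XOR   4 =  18
byte 3:  45 XOR 158 = 179
byte 4: 234 XOR 119 = 157
byte 5: 238 XOR   4 = 234
byte 6: 176 XOR 158 =  46
byte 7: 115 XOR 119 =   4
byte 8:  64 XOR   4 =  68

24 e2 12 b3 9d ea 2e 04 44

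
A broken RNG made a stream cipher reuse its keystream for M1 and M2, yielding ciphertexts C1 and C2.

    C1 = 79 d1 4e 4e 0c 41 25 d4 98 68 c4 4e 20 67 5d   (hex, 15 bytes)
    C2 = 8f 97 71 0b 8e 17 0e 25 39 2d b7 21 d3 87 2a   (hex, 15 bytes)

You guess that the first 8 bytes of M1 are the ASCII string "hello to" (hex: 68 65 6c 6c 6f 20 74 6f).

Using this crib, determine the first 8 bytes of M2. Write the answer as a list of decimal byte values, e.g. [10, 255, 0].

First, C1 ⊕ C2 = (M1 ⊕ K) ⊕ (M2 ⊕ K) = M1 ⊕ M2, so the key drops out. Then M2 = (M1 ⊕ M2) ⊕ M1 over the first 8 bytes.
byte 0: (79 ^ 8f) ^ 68 = f6 ^ 68 = 9e
byte 1: (d1 ^ 97) ^ 65 = 46 ^ 65 = 23
byte 2: (4e ^ 71) ^ 6c = 3f ^ 6c = 53
byte 3: (4e ^ 0b) ^ 6c = 45 ^ 6c = 29
byte 4: (0c ^ 8e) ^ 6f = 82 ^ 6f = ed
byte 5: (41 ^ 17) ^ 20 = 56 ^ 20 = 76
byte 6: (25 ^ 0e) ^ 74 = 2b ^ 74 = 5f
byte 7: (d4 ^ 25) ^ 6f = f1 ^ 6f = 9e

[158, 35, 83, 41, 237, 118, 95, 158]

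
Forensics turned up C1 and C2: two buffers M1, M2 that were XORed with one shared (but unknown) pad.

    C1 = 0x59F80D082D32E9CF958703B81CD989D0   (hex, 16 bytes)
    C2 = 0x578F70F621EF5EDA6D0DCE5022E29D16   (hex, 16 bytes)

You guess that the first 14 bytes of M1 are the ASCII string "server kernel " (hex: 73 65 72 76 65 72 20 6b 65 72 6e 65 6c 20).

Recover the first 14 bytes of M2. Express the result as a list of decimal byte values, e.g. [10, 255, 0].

[125, 18, 15, 136, 105, 175, 151, 126, 157, 248, 163, 141, 82, 27]

First, C1 ⊕ C2 = (M1 ⊕ K) ⊕ (M2 ⊕ K) = M1 ⊕ M2, so the key drops out. Then M2 = (M1 ⊕ M2) ⊕ M1 over the first 14 bytes.
byte 0: (59 XOR 57) XOR 73 = 0e XOR 73 = 7d
byte 1: (f8 XOR 8f) XOR 65 = 77 XOR 65 = 12
byte 2: (0d XOR 70) XOR 72 = 7d XOR 72 = 0f
byte 3: (08 XOR f6) XOR 76 = fe XOR 76 = 88
byte 4: (2d XOR 21) XOR 65 = 0c XOR 65 = 69
byte 5: (32 XOR ef) XOR 72 = dd XOR 72 = af
byte 6: (e9 XOR 5e) XOR 20 = b7 XOR 20 = 97
byte 7: (cf XOR da) XOR 6b = 15 XOR 6b = 7e
byte 8: (95 XOR 6d) XOR 65 = f8 XOR 65 = 9d
byte 9: (87 XOR 0d) XOR 72 = 8a XOR 72 = f8
byte 10: (03 XOR ce) XOR 6e = cd XOR 6e = a3
byte 11: (b8 XOR 50) XOR 65 = e8 XOR 65 = 8d
byte 12: (1c XOR 22) XOR 6c = 3e XOR 6c = 52
byte 13: (d9 XOR e2) XOR 20 = 3b XOR 20 = 1b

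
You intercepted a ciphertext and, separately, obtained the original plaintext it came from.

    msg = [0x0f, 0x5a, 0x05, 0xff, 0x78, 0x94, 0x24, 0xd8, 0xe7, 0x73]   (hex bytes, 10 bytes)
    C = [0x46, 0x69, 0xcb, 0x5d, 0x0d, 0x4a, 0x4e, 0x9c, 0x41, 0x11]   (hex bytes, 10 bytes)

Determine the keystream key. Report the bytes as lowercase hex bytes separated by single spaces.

49 33 ce a2 75 de 6a 44 a6 62

Since C = msg ⊕ key, XORing both sides with msg gives key = msg ⊕ C.
 15 xor  70 =  73
 90 xor 105 =  51
  5 xor 203 = 206
255 xor  93 = 162
120 xor  13 = 117
148 xor  74 = 222
 36 xor  78 = 106
216 xor 156 =  68
231 xor  65 = 166
115 xor  17 =  98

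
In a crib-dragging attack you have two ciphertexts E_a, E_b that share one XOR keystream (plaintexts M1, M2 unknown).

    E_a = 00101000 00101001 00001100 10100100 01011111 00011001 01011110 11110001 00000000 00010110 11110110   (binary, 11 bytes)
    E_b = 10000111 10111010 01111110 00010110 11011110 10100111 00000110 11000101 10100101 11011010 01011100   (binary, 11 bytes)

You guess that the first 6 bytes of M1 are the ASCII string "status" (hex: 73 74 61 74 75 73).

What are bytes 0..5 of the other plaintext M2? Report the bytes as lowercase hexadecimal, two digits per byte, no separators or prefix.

dce713c6f4cd

First, E_a ⊕ E_b = (M1 ⊕ K) ⊕ (M2 ⊕ K) = M1 ⊕ M2, so the key drops out. Then M2 = (M1 ⊕ M2) ⊕ M1 over the first 6 bytes.
byte 0: (28 XOR 87) XOR 73 = af XOR 73 = dc
byte 1: (29 XOR ba) XOR 74 = 93 XOR 74 = e7
byte 2: (0c XOR 7e) XOR 61 = 72 XOR 61 = 13
byte 3: (a4 XOR 16) XOR 74 = b2 XOR 74 = c6
byte 4: (5f XOR de) XOR 75 = 81 XOR 75 = f4
byte 5: (19 XOR a7) XOR 73 = be XOR 73 = cd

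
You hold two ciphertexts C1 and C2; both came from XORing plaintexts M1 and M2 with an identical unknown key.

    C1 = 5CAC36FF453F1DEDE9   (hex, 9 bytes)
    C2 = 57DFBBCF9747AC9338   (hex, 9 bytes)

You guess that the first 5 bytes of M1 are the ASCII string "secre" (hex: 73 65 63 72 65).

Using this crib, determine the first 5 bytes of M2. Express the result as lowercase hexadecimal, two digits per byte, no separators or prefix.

First, C1 ⊕ C2 = (M1 ⊕ K) ⊕ (M2 ⊕ K) = M1 ⊕ M2, so the key drops out. Then M2 = (M1 ⊕ M2) ⊕ M1 over the first 5 bytes.
byte 0: (5c XOR 57) XOR 73 = 0b XOR 73 = 78
byte 1: (ac XOR df) XOR 65 = 73 XOR 65 = 16
byte 2: (36 XOR bb) XOR 63 = 8d XOR 63 = ee
byte 3: (ff XOR cf) XOR 72 = 30 XOR 72 = 42
byte 4: (45 XOR 97) XOR 65 = d2 XOR 65 = b7

7816ee42b7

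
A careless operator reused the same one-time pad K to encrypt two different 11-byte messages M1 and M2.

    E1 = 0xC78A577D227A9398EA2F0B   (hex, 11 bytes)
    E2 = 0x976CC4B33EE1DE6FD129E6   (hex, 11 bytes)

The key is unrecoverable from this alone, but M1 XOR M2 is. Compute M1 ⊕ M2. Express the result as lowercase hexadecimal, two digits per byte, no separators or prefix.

50e693ce1c9b4df73b06ed

E1 ⊕ E2 = (M1 ⊕ K) ⊕ (M2 ⊕ K) = M1 ⊕ M2 — the shared key cancels under XOR.
c7 ⊕ 97 = 50
8a ⊕ 6c = e6
57 ⊕ c4 = 93
7d ⊕ b3 = ce
22 ⊕ 3e = 1c
7a ⊕ e1 = 9b
93 ⊕ de = 4d
98 ⊕ 6f = f7
ea ⊕ d1 = 3b
2f ⊕ 29 = 06
0b ⊕ e6 = ed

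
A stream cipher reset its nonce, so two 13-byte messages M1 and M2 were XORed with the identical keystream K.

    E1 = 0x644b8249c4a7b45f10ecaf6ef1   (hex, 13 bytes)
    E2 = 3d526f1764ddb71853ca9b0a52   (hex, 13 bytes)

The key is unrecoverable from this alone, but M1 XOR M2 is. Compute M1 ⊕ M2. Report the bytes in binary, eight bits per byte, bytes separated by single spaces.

01011001 00011001 11101101 01011110 10100000 01111010 00000011 01000111 01000011 00100110 00110100 01100100 10100011

E1 ⊕ E2 = (M1 ⊕ K) ⊕ (M2 ⊕ K) = M1 ⊕ M2 — the shared key cancels under XOR.
64 ⊕ 3d = 59
4b ⊕ 52 = 19
82 ⊕ 6f = ed
49 ⊕ 17 = 5e
c4 ⊕ 64 = a0
a7 ⊕ dd = 7a
b4 ⊕ b7 = 03
5f ⊕ 18 = 47
10 ⊕ 53 = 43
ec ⊕ ca = 26
af ⊕ 9b = 34
6e ⊕ 0a = 64
f1 ⊕ 52 = a3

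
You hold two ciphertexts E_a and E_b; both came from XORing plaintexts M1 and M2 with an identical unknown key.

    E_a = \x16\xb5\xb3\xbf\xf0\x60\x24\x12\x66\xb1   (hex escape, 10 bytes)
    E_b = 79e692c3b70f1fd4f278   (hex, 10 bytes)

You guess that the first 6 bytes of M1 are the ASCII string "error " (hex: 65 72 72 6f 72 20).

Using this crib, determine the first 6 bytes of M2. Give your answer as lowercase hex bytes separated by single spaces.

First, E_a ⊕ E_b = (M1 ⊕ K) ⊕ (M2 ⊕ K) = M1 ⊕ M2, so the key drops out. Then M2 = (M1 ⊕ M2) ⊕ M1 over the first 6 bytes.
byte 0: (16 ^ 79) ^ 65 = 6f ^ 65 = 0a
byte 1: (b5 ^ e6) ^ 72 = 53 ^ 72 = 21
byte 2: (b3 ^ 92) ^ 72 = 21 ^ 72 = 53
byte 3: (bf ^ c3) ^ 6f = 7c ^ 6f = 13
byte 4: (f0 ^ b7) ^ 72 = 47 ^ 72 = 35
byte 5: (60 ^ 0f) ^ 20 = 6f ^ 20 = 4f

0a 21 53 13 35 4f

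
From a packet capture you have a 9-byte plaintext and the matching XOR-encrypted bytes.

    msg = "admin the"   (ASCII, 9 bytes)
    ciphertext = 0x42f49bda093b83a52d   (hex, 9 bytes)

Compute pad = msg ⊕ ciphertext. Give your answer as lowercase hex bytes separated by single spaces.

23 90 f6 b3 67 1b f7 cd 48

Since ciphertext = msg ⊕ pad, XORing both sides with msg gives pad = msg ⊕ ciphertext.
byte 0: 01100001 ^ 01000010 = 00100011
byte 1: 01100100 ^ 11110100 = 10010000
byte 2: 01101101 ^ 10011011 = 11110110
byte 3: 01101001 ^ 11011010 = 10110011
byte 4: 01101110 ^ 00001001 = 01100111
byte 5: 00100000 ^ 00111011 = 00011011
byte 6: 01110100 ^ 10000011 = 11110111
byte 7: 01101000 ^ 10100101 = 11001101
byte 8: 01100101 ^ 00101101 = 01001000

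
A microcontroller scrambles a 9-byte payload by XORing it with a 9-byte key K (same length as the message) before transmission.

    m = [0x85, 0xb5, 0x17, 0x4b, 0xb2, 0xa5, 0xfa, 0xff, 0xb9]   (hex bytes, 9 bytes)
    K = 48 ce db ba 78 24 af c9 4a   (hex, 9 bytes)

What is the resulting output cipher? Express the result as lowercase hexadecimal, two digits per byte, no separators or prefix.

cd7bccf1ca815536f3

byte 0: 10000101 ^ 01001000 = 11001101
byte 1: 10110101 ^ 11001110 = 01111011
byte 2: 00010111 ^ 11011011 = 11001100
byte 3: 01001011 ^ 10111010 = 11110001
byte 4: 10110010 ^ 01111000 = 11001010
byte 5: 10100101 ^ 00100100 = 10000001
byte 6: 11111010 ^ 10101111 = 01010101
byte 7: 11111111 ^ 11001001 = 00110110
byte 8: 10111001 ^ 01001010 = 11110011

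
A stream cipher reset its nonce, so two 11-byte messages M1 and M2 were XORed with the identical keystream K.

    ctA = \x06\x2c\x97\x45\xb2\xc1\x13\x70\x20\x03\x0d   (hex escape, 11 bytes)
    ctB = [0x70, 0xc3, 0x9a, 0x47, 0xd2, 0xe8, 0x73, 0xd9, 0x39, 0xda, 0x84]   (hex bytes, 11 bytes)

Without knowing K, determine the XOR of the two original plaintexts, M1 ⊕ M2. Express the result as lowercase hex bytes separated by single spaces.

76 ef 0d 02 60 29 60 a9 19 d9 89

ctA ⊕ ctB = (M1 ⊕ K) ⊕ (M2 ⊕ K) = M1 ⊕ M2 — the shared key cancels under XOR.
06 xor 70 = 76
2c xor c3 = ef
97 xor 9a = 0d
45 xor 47 = 02
b2 xor d2 = 60
c1 xor e8 = 29
13 xor 73 = 60
70 xor d9 = a9
20 xor 39 = 19
03 xor da = d9
0d xor 84 = 89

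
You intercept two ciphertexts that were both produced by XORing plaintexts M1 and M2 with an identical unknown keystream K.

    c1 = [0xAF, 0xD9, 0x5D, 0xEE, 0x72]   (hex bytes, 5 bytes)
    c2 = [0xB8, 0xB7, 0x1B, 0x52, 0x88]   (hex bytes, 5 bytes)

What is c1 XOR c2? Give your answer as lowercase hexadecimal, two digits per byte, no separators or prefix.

c1 ⊕ c2 = (M1 ⊕ K) ⊕ (M2 ⊕ K) = M1 ⊕ M2 — the shared key cancels under XOR.
10101111 ⊕ 10111000 = 00010111
11011001 ⊕ 10110111 = 01101110
01011101 ⊕ 00011011 = 01000110
11101110 ⊕ 01010010 = 10111100
01110010 ⊕ 10001000 = 11111010

176e46bcfa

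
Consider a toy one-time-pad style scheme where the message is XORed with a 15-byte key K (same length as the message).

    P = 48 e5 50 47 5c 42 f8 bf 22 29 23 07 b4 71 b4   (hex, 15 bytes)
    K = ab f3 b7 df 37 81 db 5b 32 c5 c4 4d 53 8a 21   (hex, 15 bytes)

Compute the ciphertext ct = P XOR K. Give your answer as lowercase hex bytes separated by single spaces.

XOR is its own inverse, so applying the key byte-wise gives the result directly.
48 ⊕ ab = e3
e5 ⊕ f3 = 16
50 ⊕ b7 = e7
47 ⊕ df = 98
5c ⊕ 37 = 6b
42 ⊕ 81 = c3
f8 ⊕ db = 23
bf ⊕ 5b = e4
22 ⊕ 32 = 10
29 ⊕ c5 = ec
23 ⊕ c4 = e7
07 ⊕ 4d = 4a
b4 ⊕ 53 = e7
71 ⊕ 8a = fb
b4 ⊕ 21 = 95

e3 16 e7 98 6b c3 23 e4 10 ec e7 4a e7 fb 95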